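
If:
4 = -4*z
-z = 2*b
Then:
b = 1/2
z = -1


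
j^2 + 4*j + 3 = (j + 1)*(j + 3)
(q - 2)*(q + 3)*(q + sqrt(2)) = q^3 + q^2 + sqrt(2)*q^2 - 6*q + sqrt(2)*q - 6*sqrt(2)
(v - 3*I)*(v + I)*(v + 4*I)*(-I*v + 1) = -I*v^4 + 3*v^3 - 9*I*v^2 + 23*v + 12*I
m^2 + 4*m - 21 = (m - 3)*(m + 7)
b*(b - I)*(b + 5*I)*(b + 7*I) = b^4 + 11*I*b^3 - 23*b^2 + 35*I*b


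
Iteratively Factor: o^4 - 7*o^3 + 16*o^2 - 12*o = (o - 3)*(o^3 - 4*o^2 + 4*o) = (o - 3)*(o - 2)*(o^2 - 2*o) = o*(o - 3)*(o - 2)*(o - 2)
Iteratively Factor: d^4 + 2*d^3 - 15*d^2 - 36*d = (d + 3)*(d^3 - d^2 - 12*d) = (d + 3)^2*(d^2 - 4*d) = (d - 4)*(d + 3)^2*(d)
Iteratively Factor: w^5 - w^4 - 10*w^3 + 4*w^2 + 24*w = (w + 2)*(w^4 - 3*w^3 - 4*w^2 + 12*w) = w*(w + 2)*(w^3 - 3*w^2 - 4*w + 12) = w*(w - 2)*(w + 2)*(w^2 - w - 6) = w*(w - 2)*(w + 2)^2*(w - 3)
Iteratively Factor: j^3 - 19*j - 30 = (j - 5)*(j^2 + 5*j + 6) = (j - 5)*(j + 2)*(j + 3)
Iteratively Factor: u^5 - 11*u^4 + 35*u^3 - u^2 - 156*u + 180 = (u + 2)*(u^4 - 13*u^3 + 61*u^2 - 123*u + 90) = (u - 3)*(u + 2)*(u^3 - 10*u^2 + 31*u - 30) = (u - 3)^2*(u + 2)*(u^2 - 7*u + 10) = (u - 5)*(u - 3)^2*(u + 2)*(u - 2)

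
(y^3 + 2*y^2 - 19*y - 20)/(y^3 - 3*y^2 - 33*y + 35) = (y^2 - 3*y - 4)/(y^2 - 8*y + 7)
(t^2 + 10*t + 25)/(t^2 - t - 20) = (t^2 + 10*t + 25)/(t^2 - t - 20)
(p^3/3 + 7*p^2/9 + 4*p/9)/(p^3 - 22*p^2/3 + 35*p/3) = (3*p^2 + 7*p + 4)/(3*(3*p^2 - 22*p + 35))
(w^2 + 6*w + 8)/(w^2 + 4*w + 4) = (w + 4)/(w + 2)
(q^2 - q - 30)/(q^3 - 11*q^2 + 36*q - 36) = (q + 5)/(q^2 - 5*q + 6)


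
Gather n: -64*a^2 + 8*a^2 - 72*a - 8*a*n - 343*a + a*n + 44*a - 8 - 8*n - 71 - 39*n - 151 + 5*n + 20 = -56*a^2 - 371*a + n*(-7*a - 42) - 210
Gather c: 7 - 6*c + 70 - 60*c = 77 - 66*c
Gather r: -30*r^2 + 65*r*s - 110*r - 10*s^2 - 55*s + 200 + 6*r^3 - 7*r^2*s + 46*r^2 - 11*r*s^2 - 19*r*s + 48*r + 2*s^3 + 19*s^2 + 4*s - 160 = 6*r^3 + r^2*(16 - 7*s) + r*(-11*s^2 + 46*s - 62) + 2*s^3 + 9*s^2 - 51*s + 40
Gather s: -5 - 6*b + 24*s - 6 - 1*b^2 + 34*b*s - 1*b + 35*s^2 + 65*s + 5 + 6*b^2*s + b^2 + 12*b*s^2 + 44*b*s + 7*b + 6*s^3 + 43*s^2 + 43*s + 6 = 6*s^3 + s^2*(12*b + 78) + s*(6*b^2 + 78*b + 132)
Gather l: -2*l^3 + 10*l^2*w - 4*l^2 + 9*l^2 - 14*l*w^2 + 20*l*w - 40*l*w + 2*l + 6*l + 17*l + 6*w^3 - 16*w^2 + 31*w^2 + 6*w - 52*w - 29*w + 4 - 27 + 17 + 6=-2*l^3 + l^2*(10*w + 5) + l*(-14*w^2 - 20*w + 25) + 6*w^3 + 15*w^2 - 75*w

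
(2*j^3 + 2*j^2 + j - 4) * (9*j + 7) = 18*j^4 + 32*j^3 + 23*j^2 - 29*j - 28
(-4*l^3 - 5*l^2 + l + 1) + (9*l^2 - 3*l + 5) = -4*l^3 + 4*l^2 - 2*l + 6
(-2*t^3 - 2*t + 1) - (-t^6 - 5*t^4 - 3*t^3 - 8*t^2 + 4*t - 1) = t^6 + 5*t^4 + t^3 + 8*t^2 - 6*t + 2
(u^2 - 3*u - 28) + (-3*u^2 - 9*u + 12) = -2*u^2 - 12*u - 16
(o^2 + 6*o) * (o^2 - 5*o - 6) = o^4 + o^3 - 36*o^2 - 36*o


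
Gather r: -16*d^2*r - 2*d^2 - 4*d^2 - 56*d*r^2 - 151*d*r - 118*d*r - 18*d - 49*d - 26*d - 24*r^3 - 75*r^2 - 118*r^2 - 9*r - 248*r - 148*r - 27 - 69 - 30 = -6*d^2 - 93*d - 24*r^3 + r^2*(-56*d - 193) + r*(-16*d^2 - 269*d - 405) - 126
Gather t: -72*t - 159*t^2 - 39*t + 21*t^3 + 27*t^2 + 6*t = 21*t^3 - 132*t^2 - 105*t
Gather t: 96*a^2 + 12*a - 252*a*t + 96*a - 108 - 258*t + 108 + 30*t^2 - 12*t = 96*a^2 + 108*a + 30*t^2 + t*(-252*a - 270)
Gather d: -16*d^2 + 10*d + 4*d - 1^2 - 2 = -16*d^2 + 14*d - 3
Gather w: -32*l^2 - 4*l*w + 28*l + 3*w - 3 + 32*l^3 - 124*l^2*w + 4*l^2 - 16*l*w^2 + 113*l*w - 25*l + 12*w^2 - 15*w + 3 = 32*l^3 - 28*l^2 + 3*l + w^2*(12 - 16*l) + w*(-124*l^2 + 109*l - 12)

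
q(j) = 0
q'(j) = 0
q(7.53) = 0.00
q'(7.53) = 0.00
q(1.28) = 0.00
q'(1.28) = 0.00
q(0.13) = 0.00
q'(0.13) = 0.00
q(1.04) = 0.00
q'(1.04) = 0.00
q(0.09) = 0.00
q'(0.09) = 0.00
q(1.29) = 0.00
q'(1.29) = 0.00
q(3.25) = 0.00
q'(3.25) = 0.00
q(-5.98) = 0.00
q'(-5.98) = 0.00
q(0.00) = 0.00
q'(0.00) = 0.00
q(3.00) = 0.00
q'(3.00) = 0.00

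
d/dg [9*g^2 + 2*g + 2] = 18*g + 2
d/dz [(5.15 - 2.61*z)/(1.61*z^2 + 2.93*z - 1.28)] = (4.2021*z^2 - 16.583*z - 11.7487)/(2.5921*z^4 + 9.4346*z^3 + 4.4633*z^2 - 7.5008*z + 1.6384)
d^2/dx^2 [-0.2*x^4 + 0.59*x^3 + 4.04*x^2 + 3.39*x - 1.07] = -2.4*x^2 + 3.54*x + 8.08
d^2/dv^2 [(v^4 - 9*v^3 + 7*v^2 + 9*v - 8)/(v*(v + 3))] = 2*(v^6 + 9*v^5 + 27*v^4 - 93*v^3 - 24*v^2 - 72*v - 72)/(v^3*(v^3 + 9*v^2 + 27*v + 27))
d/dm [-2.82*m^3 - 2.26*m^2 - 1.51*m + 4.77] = -8.46*m^2 - 4.52*m - 1.51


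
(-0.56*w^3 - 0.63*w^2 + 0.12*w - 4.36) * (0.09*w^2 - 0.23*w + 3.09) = -0.0504*w^5 + 0.0721*w^4 - 1.5747*w^3 - 2.3667*w^2 + 1.3736*w - 13.4724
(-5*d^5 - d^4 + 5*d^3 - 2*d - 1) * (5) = -25*d^5 - 5*d^4 + 25*d^3 - 10*d - 5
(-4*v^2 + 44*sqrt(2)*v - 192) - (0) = -4*v^2 + 44*sqrt(2)*v - 192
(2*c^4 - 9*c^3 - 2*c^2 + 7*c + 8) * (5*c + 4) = 10*c^5 - 37*c^4 - 46*c^3 + 27*c^2 + 68*c + 32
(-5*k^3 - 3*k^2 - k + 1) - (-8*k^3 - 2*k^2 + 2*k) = 3*k^3 - k^2 - 3*k + 1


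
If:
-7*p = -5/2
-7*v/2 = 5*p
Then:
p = 5/14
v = -25/49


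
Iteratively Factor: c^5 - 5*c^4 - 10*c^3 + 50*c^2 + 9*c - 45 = (c + 3)*(c^4 - 8*c^3 + 14*c^2 + 8*c - 15) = (c - 5)*(c + 3)*(c^3 - 3*c^2 - c + 3) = (c - 5)*(c - 1)*(c + 3)*(c^2 - 2*c - 3) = (c - 5)*(c - 3)*(c - 1)*(c + 3)*(c + 1)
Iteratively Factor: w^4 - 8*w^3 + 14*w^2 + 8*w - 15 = (w - 3)*(w^3 - 5*w^2 - w + 5) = (w - 3)*(w - 1)*(w^2 - 4*w - 5) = (w - 3)*(w - 1)*(w + 1)*(w - 5)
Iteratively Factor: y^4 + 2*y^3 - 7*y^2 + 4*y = (y + 4)*(y^3 - 2*y^2 + y) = (y - 1)*(y + 4)*(y^2 - y) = (y - 1)^2*(y + 4)*(y)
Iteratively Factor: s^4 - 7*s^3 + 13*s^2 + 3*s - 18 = (s - 2)*(s^3 - 5*s^2 + 3*s + 9) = (s - 3)*(s - 2)*(s^2 - 2*s - 3) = (s - 3)^2*(s - 2)*(s + 1)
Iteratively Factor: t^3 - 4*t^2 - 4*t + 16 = (t + 2)*(t^2 - 6*t + 8) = (t - 4)*(t + 2)*(t - 2)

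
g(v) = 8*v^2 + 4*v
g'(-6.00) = -92.00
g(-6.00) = 264.00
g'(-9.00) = -140.00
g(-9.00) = 612.00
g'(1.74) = 31.84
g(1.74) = 31.18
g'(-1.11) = -13.76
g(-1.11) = 5.42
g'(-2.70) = -39.20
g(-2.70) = 47.52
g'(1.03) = 20.48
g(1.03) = 12.61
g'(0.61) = 13.76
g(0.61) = 5.42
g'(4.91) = 82.56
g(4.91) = 212.50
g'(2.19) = 39.04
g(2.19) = 47.13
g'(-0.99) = -11.84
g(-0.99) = 3.88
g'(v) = 16*v + 4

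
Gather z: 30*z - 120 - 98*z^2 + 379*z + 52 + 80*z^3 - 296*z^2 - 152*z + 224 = 80*z^3 - 394*z^2 + 257*z + 156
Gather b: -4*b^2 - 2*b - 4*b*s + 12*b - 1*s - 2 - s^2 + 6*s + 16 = -4*b^2 + b*(10 - 4*s) - s^2 + 5*s + 14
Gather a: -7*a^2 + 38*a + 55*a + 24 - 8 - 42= -7*a^2 + 93*a - 26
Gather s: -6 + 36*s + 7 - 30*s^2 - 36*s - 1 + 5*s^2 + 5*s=-25*s^2 + 5*s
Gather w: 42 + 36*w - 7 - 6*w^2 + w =-6*w^2 + 37*w + 35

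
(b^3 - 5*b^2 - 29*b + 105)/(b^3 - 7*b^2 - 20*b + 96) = (b^2 - 2*b - 35)/(b^2 - 4*b - 32)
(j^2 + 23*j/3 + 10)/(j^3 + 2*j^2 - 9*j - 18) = (j^2 + 23*j/3 + 10)/(j^3 + 2*j^2 - 9*j - 18)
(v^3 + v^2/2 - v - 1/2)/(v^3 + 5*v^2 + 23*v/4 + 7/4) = 2*(v - 1)/(2*v + 7)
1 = 1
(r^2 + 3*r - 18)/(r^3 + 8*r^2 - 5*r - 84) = (r + 6)/(r^2 + 11*r + 28)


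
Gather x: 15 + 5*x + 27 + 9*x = 14*x + 42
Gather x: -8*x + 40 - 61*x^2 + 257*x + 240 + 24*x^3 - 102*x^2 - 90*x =24*x^3 - 163*x^2 + 159*x + 280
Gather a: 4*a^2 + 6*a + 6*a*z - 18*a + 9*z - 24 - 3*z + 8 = 4*a^2 + a*(6*z - 12) + 6*z - 16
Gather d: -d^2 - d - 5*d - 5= -d^2 - 6*d - 5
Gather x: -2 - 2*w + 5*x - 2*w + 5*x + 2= -4*w + 10*x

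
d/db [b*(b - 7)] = 2*b - 7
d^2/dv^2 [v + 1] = 0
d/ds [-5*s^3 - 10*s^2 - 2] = 5*s*(-3*s - 4)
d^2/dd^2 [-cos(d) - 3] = cos(d)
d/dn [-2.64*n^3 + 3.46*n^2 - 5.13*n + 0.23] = -7.92*n^2 + 6.92*n - 5.13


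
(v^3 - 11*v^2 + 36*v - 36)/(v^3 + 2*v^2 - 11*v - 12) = (v^2 - 8*v + 12)/(v^2 + 5*v + 4)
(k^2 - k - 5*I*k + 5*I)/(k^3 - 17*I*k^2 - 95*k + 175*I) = (k - 1)/(k^2 - 12*I*k - 35)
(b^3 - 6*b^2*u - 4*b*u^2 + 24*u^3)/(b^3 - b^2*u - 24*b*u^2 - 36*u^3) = (b - 2*u)/(b + 3*u)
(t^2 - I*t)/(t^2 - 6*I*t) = (t - I)/(t - 6*I)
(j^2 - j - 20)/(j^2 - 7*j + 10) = (j + 4)/(j - 2)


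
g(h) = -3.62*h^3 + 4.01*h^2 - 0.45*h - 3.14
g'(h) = -10.86*h^2 + 8.02*h - 0.45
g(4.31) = -220.42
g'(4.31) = -167.62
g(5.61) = -518.60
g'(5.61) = -297.24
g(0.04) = -3.15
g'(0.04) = -0.15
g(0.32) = -2.99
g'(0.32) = 1.00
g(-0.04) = -3.12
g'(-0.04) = -0.79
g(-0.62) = -0.46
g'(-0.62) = -9.60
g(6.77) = -945.64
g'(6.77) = -443.90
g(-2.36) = 67.84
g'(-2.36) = -79.86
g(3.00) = -66.14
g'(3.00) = -74.13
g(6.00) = -643.40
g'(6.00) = -343.29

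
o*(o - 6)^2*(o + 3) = o^4 - 9*o^3 + 108*o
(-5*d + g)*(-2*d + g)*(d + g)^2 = 10*d^4 + 13*d^3*g - 3*d^2*g^2 - 5*d*g^3 + g^4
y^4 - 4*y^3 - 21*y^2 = y^2*(y - 7)*(y + 3)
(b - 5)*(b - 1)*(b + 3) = b^3 - 3*b^2 - 13*b + 15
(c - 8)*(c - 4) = c^2 - 12*c + 32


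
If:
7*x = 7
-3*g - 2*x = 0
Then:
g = -2/3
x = 1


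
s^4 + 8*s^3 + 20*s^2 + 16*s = s*(s + 2)^2*(s + 4)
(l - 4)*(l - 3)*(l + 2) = l^3 - 5*l^2 - 2*l + 24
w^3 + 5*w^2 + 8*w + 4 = (w + 1)*(w + 2)^2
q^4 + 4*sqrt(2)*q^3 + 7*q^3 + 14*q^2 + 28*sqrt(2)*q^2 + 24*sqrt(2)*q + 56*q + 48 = (q + 1)*(q + 6)*(q + 2*sqrt(2))^2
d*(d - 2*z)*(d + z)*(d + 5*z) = d^4 + 4*d^3*z - 7*d^2*z^2 - 10*d*z^3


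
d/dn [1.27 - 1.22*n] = -1.22000000000000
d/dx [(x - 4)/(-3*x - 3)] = -5/(3*(x + 1)^2)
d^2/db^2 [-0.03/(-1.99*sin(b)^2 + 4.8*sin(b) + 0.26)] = (0.475212*sin(b)^4 - 0.85968*sin(b)^3 + 0.0404699999999998*sin(b)^2 + 1.68192*sin(b) - 1.413444)/(-1.99*sin(b)^2 + 4.8*sin(b) + 0.26)^3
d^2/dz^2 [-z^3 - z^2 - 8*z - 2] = -6*z - 2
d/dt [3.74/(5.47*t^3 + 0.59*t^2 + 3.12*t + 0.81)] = (-61.3734*t^2 - 4.4132*t - 11.6688)/(5.47*t^3 + 0.59*t^2 + 3.12*t + 0.81)^2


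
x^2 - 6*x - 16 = (x - 8)*(x + 2)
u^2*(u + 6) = u^3 + 6*u^2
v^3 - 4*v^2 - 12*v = v*(v - 6)*(v + 2)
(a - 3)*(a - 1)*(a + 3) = a^3 - a^2 - 9*a + 9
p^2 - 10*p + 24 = (p - 6)*(p - 4)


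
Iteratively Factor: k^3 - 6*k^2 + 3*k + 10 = (k + 1)*(k^2 - 7*k + 10) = (k - 5)*(k + 1)*(k - 2)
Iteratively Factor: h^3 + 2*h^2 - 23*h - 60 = (h + 4)*(h^2 - 2*h - 15) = (h - 5)*(h + 4)*(h + 3)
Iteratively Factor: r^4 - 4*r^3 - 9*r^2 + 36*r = (r + 3)*(r^3 - 7*r^2 + 12*r) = (r - 3)*(r + 3)*(r^2 - 4*r) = r*(r - 3)*(r + 3)*(r - 4)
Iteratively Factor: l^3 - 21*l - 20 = (l + 4)*(l^2 - 4*l - 5) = (l + 1)*(l + 4)*(l - 5)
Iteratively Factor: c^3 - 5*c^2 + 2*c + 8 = (c - 2)*(c^2 - 3*c - 4) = (c - 4)*(c - 2)*(c + 1)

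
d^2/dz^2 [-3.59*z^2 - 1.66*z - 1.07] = -7.18000000000000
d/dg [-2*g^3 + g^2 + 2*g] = -6*g^2 + 2*g + 2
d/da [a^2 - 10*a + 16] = 2*a - 10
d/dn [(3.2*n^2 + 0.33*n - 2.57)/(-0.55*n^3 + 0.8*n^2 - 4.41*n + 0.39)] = (1.76*n^4 + 0.363*n^3 - 18.6165*n^2 + 6.608*n - 11.205)/(0.3025*n^6 - 0.88*n^5 + 5.491*n^4 - 7.485*n^3 + 20.0721*n^2 - 3.4398*n + 0.1521)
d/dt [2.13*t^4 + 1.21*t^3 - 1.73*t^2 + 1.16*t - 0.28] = 8.52*t^3 + 3.63*t^2 - 3.46*t + 1.16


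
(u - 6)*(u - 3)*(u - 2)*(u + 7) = u^4 - 4*u^3 - 41*u^2 + 216*u - 252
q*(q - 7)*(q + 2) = q^3 - 5*q^2 - 14*q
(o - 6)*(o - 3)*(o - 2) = o^3 - 11*o^2 + 36*o - 36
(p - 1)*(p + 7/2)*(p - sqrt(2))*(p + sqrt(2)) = p^4 + 5*p^3/2 - 11*p^2/2 - 5*p + 7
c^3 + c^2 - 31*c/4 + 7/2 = (c - 2)*(c - 1/2)*(c + 7/2)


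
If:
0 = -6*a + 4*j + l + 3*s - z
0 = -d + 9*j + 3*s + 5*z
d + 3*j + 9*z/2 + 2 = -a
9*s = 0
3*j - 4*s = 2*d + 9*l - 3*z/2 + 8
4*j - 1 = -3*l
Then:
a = 329/400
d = 4073/2800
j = 3067/2800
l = -789/700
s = 0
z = -2353/1400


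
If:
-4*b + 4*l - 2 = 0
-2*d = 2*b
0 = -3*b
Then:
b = 0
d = 0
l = 1/2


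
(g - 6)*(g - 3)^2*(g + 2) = g^4 - 10*g^3 + 21*g^2 + 36*g - 108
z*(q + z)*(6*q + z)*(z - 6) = 6*q^2*z^2 - 36*q^2*z + 7*q*z^3 - 42*q*z^2 + z^4 - 6*z^3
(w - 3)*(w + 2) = w^2 - w - 6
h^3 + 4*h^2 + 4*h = h*(h + 2)^2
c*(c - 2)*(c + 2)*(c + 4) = c^4 + 4*c^3 - 4*c^2 - 16*c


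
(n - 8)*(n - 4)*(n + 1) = n^3 - 11*n^2 + 20*n + 32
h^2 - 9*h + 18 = (h - 6)*(h - 3)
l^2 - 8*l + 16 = (l - 4)^2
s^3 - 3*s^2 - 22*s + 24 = (s - 6)*(s - 1)*(s + 4)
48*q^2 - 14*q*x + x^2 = (-8*q + x)*(-6*q + x)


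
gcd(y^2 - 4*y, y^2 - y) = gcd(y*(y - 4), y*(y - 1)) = y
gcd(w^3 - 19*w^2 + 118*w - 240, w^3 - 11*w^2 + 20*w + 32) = w - 8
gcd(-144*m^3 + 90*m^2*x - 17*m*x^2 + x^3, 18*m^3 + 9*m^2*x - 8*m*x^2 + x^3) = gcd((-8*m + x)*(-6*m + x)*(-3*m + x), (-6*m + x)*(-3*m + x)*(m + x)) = 18*m^2 - 9*m*x + x^2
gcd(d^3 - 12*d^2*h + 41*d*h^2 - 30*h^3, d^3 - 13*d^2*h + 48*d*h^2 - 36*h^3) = d^2 - 7*d*h + 6*h^2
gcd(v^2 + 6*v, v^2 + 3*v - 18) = v + 6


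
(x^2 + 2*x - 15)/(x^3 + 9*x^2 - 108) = (x + 5)/(x^2 + 12*x + 36)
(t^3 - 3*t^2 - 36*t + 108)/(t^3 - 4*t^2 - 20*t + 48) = (t^2 + 3*t - 18)/(t^2 + 2*t - 8)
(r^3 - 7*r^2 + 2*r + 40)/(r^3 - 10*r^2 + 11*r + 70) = (r - 4)/(r - 7)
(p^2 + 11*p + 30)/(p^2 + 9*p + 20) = (p + 6)/(p + 4)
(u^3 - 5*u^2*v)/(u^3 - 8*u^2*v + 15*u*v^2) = u/(u - 3*v)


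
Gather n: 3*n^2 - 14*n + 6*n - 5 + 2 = 3*n^2 - 8*n - 3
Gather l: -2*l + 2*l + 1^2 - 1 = 0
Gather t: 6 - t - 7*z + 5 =-t - 7*z + 11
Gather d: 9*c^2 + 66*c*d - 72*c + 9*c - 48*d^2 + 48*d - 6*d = 9*c^2 - 63*c - 48*d^2 + d*(66*c + 42)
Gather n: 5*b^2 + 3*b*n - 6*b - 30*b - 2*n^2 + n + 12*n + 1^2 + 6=5*b^2 - 36*b - 2*n^2 + n*(3*b + 13) + 7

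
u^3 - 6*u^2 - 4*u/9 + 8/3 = (u - 6)*(u - 2/3)*(u + 2/3)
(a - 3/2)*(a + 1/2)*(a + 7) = a^3 + 6*a^2 - 31*a/4 - 21/4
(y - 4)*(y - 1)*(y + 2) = y^3 - 3*y^2 - 6*y + 8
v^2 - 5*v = v*(v - 5)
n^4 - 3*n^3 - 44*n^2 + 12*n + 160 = (n - 8)*(n - 2)*(n + 2)*(n + 5)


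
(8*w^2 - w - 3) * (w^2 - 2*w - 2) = 8*w^4 - 17*w^3 - 17*w^2 + 8*w + 6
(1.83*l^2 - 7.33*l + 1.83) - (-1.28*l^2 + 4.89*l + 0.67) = 3.11*l^2 - 12.22*l + 1.16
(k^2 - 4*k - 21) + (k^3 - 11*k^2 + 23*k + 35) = k^3 - 10*k^2 + 19*k + 14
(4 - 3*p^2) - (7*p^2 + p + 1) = -10*p^2 - p + 3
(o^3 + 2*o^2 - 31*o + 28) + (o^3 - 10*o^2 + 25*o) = 2*o^3 - 8*o^2 - 6*o + 28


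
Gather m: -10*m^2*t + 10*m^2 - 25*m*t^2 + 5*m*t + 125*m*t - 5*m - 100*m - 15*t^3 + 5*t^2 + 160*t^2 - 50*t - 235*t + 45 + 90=m^2*(10 - 10*t) + m*(-25*t^2 + 130*t - 105) - 15*t^3 + 165*t^2 - 285*t + 135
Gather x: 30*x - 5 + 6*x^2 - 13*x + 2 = 6*x^2 + 17*x - 3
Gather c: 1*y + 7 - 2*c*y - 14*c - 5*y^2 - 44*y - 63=c*(-2*y - 14) - 5*y^2 - 43*y - 56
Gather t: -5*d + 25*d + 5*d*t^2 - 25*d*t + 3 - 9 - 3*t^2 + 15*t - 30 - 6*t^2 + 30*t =20*d + t^2*(5*d - 9) + t*(45 - 25*d) - 36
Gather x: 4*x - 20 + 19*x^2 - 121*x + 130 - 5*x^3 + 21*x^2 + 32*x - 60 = -5*x^3 + 40*x^2 - 85*x + 50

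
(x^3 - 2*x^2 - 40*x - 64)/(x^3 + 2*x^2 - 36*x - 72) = (x^2 - 4*x - 32)/(x^2 - 36)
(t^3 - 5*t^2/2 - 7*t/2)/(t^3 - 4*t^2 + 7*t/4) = 2*(t + 1)/(2*t - 1)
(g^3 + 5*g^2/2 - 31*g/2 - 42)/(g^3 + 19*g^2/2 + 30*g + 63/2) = (g - 4)/(g + 3)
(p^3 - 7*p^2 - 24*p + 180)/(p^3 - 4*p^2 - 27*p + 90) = (p - 6)/(p - 3)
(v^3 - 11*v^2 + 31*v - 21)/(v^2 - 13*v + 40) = (v^3 - 11*v^2 + 31*v - 21)/(v^2 - 13*v + 40)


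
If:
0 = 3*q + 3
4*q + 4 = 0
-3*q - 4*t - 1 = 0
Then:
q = -1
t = 1/2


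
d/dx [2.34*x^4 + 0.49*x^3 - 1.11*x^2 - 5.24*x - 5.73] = 9.36*x^3 + 1.47*x^2 - 2.22*x - 5.24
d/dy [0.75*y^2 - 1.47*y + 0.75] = 1.5*y - 1.47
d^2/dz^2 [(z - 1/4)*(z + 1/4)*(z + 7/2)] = 6*z + 7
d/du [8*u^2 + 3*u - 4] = 16*u + 3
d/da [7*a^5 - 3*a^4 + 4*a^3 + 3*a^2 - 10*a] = 35*a^4 - 12*a^3 + 12*a^2 + 6*a - 10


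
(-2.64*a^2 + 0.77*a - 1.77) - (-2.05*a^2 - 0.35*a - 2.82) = -0.59*a^2 + 1.12*a + 1.05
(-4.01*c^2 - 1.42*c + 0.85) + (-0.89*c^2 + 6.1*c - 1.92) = -4.9*c^2 + 4.68*c - 1.07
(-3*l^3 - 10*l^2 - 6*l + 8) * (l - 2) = -3*l^4 - 4*l^3 + 14*l^2 + 20*l - 16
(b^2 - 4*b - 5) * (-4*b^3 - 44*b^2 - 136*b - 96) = -4*b^5 - 28*b^4 + 60*b^3 + 668*b^2 + 1064*b + 480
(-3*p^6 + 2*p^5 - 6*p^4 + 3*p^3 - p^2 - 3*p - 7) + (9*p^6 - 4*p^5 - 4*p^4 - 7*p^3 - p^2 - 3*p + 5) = 6*p^6 - 2*p^5 - 10*p^4 - 4*p^3 - 2*p^2 - 6*p - 2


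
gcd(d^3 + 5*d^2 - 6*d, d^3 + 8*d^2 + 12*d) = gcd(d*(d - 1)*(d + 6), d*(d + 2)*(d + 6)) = d^2 + 6*d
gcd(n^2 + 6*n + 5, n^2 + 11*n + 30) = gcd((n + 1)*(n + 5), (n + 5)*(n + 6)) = n + 5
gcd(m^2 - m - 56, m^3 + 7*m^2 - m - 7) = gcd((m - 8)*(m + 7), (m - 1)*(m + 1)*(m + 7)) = m + 7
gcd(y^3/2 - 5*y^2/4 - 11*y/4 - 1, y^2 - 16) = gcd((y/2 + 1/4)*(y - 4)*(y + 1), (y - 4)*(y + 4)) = y - 4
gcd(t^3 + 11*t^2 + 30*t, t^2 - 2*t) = t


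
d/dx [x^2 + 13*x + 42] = 2*x + 13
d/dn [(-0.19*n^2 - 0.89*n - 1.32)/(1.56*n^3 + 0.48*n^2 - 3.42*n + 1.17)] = (0.2964*n^4 + 2.7768*n^3 + 7.2546*n^2 + 0.8226*n - 5.5557)/(2.4336*n^6 + 1.4976*n^5 - 10.44*n^4 + 0.3672*n^3 + 12.8196*n^2 - 8.0028*n + 1.3689)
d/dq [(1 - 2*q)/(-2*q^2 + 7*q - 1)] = (-4*q^2 + 4*q - 5)/(4*q^4 - 28*q^3 + 53*q^2 - 14*q + 1)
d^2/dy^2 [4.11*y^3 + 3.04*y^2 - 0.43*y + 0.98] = 24.66*y + 6.08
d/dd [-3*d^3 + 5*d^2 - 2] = d*(10 - 9*d)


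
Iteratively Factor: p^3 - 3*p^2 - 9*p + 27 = (p - 3)*(p^2 - 9) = (p - 3)*(p + 3)*(p - 3)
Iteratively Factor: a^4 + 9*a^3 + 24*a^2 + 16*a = (a)*(a^3 + 9*a^2 + 24*a + 16) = a*(a + 4)*(a^2 + 5*a + 4) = a*(a + 1)*(a + 4)*(a + 4)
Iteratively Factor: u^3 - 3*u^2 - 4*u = (u - 4)*(u^2 + u) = u*(u - 4)*(u + 1)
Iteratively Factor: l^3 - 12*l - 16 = (l + 2)*(l^2 - 2*l - 8) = (l - 4)*(l + 2)*(l + 2)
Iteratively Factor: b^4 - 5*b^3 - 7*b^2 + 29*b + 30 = (b + 1)*(b^3 - 6*b^2 - b + 30) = (b - 3)*(b + 1)*(b^2 - 3*b - 10) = (b - 3)*(b + 1)*(b + 2)*(b - 5)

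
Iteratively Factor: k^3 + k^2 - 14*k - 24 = (k + 3)*(k^2 - 2*k - 8) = (k + 2)*(k + 3)*(k - 4)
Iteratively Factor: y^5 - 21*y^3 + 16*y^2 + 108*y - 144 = (y + 3)*(y^4 - 3*y^3 - 12*y^2 + 52*y - 48) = (y - 2)*(y + 3)*(y^3 - y^2 - 14*y + 24) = (y - 2)^2*(y + 3)*(y^2 + y - 12) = (y - 3)*(y - 2)^2*(y + 3)*(y + 4)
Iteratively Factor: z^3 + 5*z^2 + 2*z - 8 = (z + 2)*(z^2 + 3*z - 4) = (z + 2)*(z + 4)*(z - 1)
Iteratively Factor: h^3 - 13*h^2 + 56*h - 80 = (h - 4)*(h^2 - 9*h + 20) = (h - 4)^2*(h - 5)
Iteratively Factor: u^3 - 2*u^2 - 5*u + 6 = (u - 1)*(u^2 - u - 6) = (u - 1)*(u + 2)*(u - 3)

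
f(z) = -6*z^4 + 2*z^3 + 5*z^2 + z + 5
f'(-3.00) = 673.00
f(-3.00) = -493.00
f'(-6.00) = 5341.00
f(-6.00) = -8029.00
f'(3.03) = -581.25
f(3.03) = -396.16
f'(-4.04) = 1641.07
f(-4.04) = -1647.68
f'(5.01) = -2816.34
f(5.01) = -3393.08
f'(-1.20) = 39.11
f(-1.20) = -4.90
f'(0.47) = 4.53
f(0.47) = 6.49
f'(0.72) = 2.35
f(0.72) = 7.45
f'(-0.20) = -0.57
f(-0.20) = 4.97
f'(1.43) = -42.61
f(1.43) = -2.59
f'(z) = -24*z^3 + 6*z^2 + 10*z + 1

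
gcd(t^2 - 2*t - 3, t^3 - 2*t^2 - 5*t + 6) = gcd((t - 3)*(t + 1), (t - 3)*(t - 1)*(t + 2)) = t - 3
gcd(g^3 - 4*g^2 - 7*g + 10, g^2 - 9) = 1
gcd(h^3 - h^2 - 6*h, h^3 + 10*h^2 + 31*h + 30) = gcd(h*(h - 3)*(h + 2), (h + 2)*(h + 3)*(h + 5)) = h + 2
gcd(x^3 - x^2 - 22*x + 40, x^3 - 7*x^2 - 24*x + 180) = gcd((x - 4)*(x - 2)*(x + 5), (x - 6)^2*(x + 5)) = x + 5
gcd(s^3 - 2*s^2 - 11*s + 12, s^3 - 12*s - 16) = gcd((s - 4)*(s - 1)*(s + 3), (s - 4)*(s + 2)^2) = s - 4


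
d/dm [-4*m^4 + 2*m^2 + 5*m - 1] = -16*m^3 + 4*m + 5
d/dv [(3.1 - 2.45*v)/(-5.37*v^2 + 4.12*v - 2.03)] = (-13.1565*v^2 + 33.294*v - 7.7985)/(28.8369*v^4 - 44.2488*v^3 + 38.7766*v^2 - 16.7272*v + 4.1209)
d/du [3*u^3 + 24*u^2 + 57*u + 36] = 9*u^2 + 48*u + 57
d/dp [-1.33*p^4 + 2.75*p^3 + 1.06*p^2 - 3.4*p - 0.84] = -5.32*p^3 + 8.25*p^2 + 2.12*p - 3.4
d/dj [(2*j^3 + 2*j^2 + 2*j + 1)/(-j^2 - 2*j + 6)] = 2*(-j^4 - 4*j^3 + 17*j^2 + 13*j + 7)/(j^4 + 4*j^3 - 8*j^2 - 24*j + 36)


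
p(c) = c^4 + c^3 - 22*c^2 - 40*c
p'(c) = 4*c^3 + 3*c^2 - 44*c - 40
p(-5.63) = 354.11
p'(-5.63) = -411.00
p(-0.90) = 18.11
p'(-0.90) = -0.89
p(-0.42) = 12.88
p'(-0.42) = -21.29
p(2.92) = -206.78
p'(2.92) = -43.31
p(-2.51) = -14.32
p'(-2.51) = 26.09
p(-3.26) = -25.11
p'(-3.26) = -3.26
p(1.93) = -138.08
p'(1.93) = -84.99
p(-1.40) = 13.98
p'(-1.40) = 16.50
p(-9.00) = 4410.00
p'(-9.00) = -2317.00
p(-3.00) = -24.00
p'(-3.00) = 11.00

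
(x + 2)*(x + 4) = x^2 + 6*x + 8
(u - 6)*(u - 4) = u^2 - 10*u + 24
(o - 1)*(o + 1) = o^2 - 1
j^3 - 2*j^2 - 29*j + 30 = (j - 6)*(j - 1)*(j + 5)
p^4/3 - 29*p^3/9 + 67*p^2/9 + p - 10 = (p/3 + 1/3)*(p - 6)*(p - 3)*(p - 5/3)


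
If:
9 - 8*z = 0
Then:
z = 9/8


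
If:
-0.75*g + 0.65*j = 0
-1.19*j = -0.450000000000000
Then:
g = 0.33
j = 0.38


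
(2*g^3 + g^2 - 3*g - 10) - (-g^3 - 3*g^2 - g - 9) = 3*g^3 + 4*g^2 - 2*g - 1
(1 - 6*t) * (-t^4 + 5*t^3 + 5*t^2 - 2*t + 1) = 6*t^5 - 31*t^4 - 25*t^3 + 17*t^2 - 8*t + 1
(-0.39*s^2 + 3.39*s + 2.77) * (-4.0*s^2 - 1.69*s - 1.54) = 1.56*s^4 - 12.9009*s^3 - 16.2085*s^2 - 9.9019*s - 4.2658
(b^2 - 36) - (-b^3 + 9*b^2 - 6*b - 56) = b^3 - 8*b^2 + 6*b + 20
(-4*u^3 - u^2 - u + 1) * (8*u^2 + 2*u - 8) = -32*u^5 - 16*u^4 + 22*u^3 + 14*u^2 + 10*u - 8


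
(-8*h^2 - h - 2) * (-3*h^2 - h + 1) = 24*h^4 + 11*h^3 - h^2 + h - 2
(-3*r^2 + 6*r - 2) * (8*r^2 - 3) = -24*r^4 + 48*r^3 - 7*r^2 - 18*r + 6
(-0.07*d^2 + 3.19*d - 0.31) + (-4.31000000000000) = -0.07*d^2 + 3.19*d - 4.62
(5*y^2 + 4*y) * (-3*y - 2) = -15*y^3 - 22*y^2 - 8*y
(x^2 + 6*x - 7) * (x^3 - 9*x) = x^5 + 6*x^4 - 16*x^3 - 54*x^2 + 63*x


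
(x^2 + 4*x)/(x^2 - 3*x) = (x + 4)/(x - 3)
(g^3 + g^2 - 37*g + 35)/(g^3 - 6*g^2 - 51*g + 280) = (g - 1)/(g - 8)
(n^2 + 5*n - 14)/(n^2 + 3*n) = (n^2 + 5*n - 14)/(n*(n + 3))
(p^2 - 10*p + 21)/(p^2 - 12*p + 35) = (p - 3)/(p - 5)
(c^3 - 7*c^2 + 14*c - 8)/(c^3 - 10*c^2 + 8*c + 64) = (c^2 - 3*c + 2)/(c^2 - 6*c - 16)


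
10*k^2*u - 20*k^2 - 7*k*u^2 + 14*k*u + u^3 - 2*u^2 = (-5*k + u)*(-2*k + u)*(u - 2)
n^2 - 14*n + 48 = (n - 8)*(n - 6)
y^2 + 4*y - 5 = (y - 1)*(y + 5)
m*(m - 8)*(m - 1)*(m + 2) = m^4 - 7*m^3 - 10*m^2 + 16*m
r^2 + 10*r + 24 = (r + 4)*(r + 6)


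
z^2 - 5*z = z*(z - 5)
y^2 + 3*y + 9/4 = (y + 3/2)^2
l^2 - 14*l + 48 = (l - 8)*(l - 6)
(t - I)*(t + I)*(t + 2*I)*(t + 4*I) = t^4 + 6*I*t^3 - 7*t^2 + 6*I*t - 8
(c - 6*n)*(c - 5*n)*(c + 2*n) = c^3 - 9*c^2*n + 8*c*n^2 + 60*n^3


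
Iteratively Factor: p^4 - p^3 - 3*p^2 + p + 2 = (p + 1)*(p^3 - 2*p^2 - p + 2) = (p + 1)^2*(p^2 - 3*p + 2) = (p - 1)*(p + 1)^2*(p - 2)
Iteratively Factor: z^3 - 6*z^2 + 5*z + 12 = (z - 4)*(z^2 - 2*z - 3) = (z - 4)*(z - 3)*(z + 1)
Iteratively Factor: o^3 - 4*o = (o - 2)*(o^2 + 2*o) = (o - 2)*(o + 2)*(o)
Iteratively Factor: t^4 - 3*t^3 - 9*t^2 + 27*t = (t - 3)*(t^3 - 9*t) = t*(t - 3)*(t^2 - 9) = t*(t - 3)*(t + 3)*(t - 3)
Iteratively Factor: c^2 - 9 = (c - 3)*(c + 3)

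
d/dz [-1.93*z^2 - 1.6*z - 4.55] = -3.86*z - 1.6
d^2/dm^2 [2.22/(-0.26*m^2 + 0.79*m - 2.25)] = (0.300144*m^2 - 0.911976*m - 2.22*(0.52*m - 0.79)*(1.04*m - 1.58) + 2.5974)/(0.26*m^2 - 0.79*m + 2.25)^3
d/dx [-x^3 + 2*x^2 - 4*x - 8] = -3*x^2 + 4*x - 4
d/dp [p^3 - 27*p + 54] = 3*p^2 - 27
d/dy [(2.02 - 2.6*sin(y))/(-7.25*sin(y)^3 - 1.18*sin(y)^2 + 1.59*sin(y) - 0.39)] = (-37.7*sin(y)^3 + 40.867*sin(y)^2 + 4.7672*sin(y) - 2.1978)*cos(y)/(52.5625*sin(y)^6 + 17.11*sin(y)^5 - 21.6626*sin(y)^4 + 1.9026*sin(y)^3 + 3.4485*sin(y)^2 - 1.2402*sin(y) + 0.1521)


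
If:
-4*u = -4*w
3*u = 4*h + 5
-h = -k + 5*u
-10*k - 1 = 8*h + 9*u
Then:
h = -149/145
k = 66/145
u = 43/145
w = 43/145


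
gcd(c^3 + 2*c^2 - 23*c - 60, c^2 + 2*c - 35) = c - 5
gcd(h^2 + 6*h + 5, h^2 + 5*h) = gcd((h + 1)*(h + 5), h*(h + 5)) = h + 5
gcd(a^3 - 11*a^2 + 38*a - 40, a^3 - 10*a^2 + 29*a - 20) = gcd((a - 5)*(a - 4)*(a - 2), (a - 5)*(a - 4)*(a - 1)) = a^2 - 9*a + 20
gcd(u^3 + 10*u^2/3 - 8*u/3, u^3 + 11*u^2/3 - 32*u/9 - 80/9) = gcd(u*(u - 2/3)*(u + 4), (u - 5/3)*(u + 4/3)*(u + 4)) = u + 4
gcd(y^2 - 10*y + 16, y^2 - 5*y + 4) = 1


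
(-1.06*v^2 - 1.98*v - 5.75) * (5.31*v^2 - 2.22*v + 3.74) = -5.6286*v^4 - 8.1606*v^3 - 30.1013*v^2 + 5.3598*v - 21.505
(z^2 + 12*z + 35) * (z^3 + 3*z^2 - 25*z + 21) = z^5 + 15*z^4 + 46*z^3 - 174*z^2 - 623*z + 735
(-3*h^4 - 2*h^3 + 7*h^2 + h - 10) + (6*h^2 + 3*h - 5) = -3*h^4 - 2*h^3 + 13*h^2 + 4*h - 15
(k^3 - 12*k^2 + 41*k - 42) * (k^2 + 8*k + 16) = k^5 - 4*k^4 - 39*k^3 + 94*k^2 + 320*k - 672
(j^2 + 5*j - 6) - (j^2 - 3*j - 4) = 8*j - 2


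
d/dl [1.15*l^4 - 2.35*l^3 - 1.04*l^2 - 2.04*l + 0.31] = 4.6*l^3 - 7.05*l^2 - 2.08*l - 2.04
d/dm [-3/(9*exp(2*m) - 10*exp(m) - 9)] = (54*exp(m) - 30)*exp(m)/(-9*exp(2*m) + 10*exp(m) + 9)^2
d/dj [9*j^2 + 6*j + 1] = 18*j + 6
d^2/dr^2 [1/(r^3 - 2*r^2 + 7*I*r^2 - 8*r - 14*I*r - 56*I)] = 2*((-3*r + 2 - 7*I)*(-r^3 + 2*r^2 - 7*I*r^2 + 8*r + 14*I*r + 56*I) - (-3*r^2 + 4*r - 14*I*r + 8 + 14*I)^2)/(-r^3 + 2*r^2 - 7*I*r^2 + 8*r + 14*I*r + 56*I)^3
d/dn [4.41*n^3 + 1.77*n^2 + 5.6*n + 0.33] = 13.23*n^2 + 3.54*n + 5.6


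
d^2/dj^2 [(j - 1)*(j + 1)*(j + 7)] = 6*j + 14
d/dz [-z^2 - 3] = -2*z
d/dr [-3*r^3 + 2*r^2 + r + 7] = -9*r^2 + 4*r + 1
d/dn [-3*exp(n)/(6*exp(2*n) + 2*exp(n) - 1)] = (18*exp(2*n) + 3)*exp(n)/(36*exp(4*n) + 24*exp(3*n) - 8*exp(2*n) - 4*exp(n) + 1)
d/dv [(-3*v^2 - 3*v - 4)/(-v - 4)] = (3*v^2 + 24*v + 8)/(v^2 + 8*v + 16)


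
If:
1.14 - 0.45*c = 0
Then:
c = 2.53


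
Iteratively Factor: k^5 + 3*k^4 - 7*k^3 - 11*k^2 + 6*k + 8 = (k - 2)*(k^4 + 5*k^3 + 3*k^2 - 5*k - 4) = (k - 2)*(k + 1)*(k^3 + 4*k^2 - k - 4) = (k - 2)*(k + 1)*(k + 4)*(k^2 - 1) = (k - 2)*(k + 1)^2*(k + 4)*(k - 1)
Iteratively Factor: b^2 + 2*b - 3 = (b + 3)*(b - 1)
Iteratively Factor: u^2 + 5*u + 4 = (u + 4)*(u + 1)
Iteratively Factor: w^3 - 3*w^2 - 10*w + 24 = (w + 3)*(w^2 - 6*w + 8) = (w - 2)*(w + 3)*(w - 4)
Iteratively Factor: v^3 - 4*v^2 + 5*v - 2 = (v - 1)*(v^2 - 3*v + 2) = (v - 2)*(v - 1)*(v - 1)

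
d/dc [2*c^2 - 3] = 4*c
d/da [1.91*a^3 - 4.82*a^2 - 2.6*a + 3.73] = 5.73*a^2 - 9.64*a - 2.6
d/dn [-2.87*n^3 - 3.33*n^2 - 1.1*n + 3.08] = -8.61*n^2 - 6.66*n - 1.1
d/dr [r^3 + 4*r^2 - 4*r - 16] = 3*r^2 + 8*r - 4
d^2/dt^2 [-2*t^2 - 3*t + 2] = -4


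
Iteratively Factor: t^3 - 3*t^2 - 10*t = (t + 2)*(t^2 - 5*t) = t*(t + 2)*(t - 5)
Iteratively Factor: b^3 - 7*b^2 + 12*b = (b - 3)*(b^2 - 4*b) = b*(b - 3)*(b - 4)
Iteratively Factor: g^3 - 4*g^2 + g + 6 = (g + 1)*(g^2 - 5*g + 6) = (g - 3)*(g + 1)*(g - 2)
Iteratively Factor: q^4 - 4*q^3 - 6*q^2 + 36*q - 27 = (q - 1)*(q^3 - 3*q^2 - 9*q + 27) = (q - 3)*(q - 1)*(q^2 - 9) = (q - 3)*(q - 1)*(q + 3)*(q - 3)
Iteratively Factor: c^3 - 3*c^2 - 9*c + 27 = (c + 3)*(c^2 - 6*c + 9) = (c - 3)*(c + 3)*(c - 3)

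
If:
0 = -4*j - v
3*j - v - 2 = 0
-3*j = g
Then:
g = -6/7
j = 2/7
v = -8/7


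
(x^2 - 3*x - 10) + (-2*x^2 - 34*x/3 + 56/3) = -x^2 - 43*x/3 + 26/3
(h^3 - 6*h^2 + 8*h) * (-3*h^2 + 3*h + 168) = -3*h^5 + 21*h^4 + 126*h^3 - 984*h^2 + 1344*h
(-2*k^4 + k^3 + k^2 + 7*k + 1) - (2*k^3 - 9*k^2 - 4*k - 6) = -2*k^4 - k^3 + 10*k^2 + 11*k + 7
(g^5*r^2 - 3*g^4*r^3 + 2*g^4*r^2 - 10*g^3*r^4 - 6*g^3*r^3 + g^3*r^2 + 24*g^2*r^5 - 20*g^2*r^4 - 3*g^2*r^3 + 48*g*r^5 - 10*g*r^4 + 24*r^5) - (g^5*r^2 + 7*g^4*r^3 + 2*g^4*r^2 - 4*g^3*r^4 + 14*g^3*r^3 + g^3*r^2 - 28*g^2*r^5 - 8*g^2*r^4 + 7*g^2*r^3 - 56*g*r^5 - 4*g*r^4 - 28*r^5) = -10*g^4*r^3 - 6*g^3*r^4 - 20*g^3*r^3 + 52*g^2*r^5 - 12*g^2*r^4 - 10*g^2*r^3 + 104*g*r^5 - 6*g*r^4 + 52*r^5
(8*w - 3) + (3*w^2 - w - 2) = 3*w^2 + 7*w - 5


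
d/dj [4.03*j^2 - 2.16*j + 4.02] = 8.06*j - 2.16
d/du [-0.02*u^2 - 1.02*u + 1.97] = -0.04*u - 1.02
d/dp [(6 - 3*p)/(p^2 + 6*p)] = 3*(p^2 - 4*p - 12)/(p^2*(p^2 + 12*p + 36))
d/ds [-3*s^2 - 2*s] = -6*s - 2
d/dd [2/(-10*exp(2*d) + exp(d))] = 2*(20*exp(d) - 1)*exp(-d)/(10*exp(d) - 1)^2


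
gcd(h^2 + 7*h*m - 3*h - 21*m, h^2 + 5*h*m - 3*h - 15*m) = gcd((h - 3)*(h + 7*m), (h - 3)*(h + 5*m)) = h - 3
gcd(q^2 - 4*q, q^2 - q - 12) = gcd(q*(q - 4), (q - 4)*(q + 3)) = q - 4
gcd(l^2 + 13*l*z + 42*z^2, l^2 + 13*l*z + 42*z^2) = l^2 + 13*l*z + 42*z^2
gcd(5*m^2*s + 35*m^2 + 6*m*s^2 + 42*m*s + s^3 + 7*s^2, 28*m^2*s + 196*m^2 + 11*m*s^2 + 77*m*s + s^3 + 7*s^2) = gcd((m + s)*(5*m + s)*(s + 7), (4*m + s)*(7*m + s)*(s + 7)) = s + 7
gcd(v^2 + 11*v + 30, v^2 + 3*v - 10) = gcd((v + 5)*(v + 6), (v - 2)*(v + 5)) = v + 5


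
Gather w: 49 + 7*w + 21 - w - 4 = 6*w + 66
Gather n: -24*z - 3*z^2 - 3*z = -3*z^2 - 27*z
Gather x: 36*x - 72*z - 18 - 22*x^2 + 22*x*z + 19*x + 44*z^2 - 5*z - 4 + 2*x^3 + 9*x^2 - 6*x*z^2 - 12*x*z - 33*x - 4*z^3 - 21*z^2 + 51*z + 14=2*x^3 - 13*x^2 + x*(-6*z^2 + 10*z + 22) - 4*z^3 + 23*z^2 - 26*z - 8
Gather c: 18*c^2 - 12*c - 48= 18*c^2 - 12*c - 48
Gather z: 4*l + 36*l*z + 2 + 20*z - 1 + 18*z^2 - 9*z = 4*l + 18*z^2 + z*(36*l + 11) + 1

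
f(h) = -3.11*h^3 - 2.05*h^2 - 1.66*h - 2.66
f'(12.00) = -1394.38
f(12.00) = -5691.86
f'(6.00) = -362.14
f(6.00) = -758.18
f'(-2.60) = -54.07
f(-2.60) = 42.46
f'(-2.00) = -30.78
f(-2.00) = 17.34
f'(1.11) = -17.71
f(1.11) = -11.28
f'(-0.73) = -3.64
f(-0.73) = -1.33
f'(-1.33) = -12.71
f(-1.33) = 3.24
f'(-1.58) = -18.47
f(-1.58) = 7.11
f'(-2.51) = -50.15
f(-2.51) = 37.77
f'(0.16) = -2.55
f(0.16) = -2.99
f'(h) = -9.33*h^2 - 4.1*h - 1.66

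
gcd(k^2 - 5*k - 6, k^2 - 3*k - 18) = k - 6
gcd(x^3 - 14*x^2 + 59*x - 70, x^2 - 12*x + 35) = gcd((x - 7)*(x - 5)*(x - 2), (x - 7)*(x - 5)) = x^2 - 12*x + 35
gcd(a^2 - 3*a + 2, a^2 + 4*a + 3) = 1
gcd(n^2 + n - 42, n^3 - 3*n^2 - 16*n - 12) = n - 6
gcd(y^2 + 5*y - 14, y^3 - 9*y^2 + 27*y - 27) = 1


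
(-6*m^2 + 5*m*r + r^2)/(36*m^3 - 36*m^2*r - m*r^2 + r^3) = 1/(-6*m + r)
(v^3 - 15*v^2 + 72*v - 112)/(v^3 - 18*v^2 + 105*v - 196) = (v - 4)/(v - 7)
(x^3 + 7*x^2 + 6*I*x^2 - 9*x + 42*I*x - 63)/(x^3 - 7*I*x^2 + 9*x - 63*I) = (x^2 + x*(7 + 3*I) + 21*I)/(x^2 - 10*I*x - 21)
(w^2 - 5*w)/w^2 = (w - 5)/w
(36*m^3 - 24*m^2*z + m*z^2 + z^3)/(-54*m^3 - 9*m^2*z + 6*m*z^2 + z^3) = (-2*m + z)/(3*m + z)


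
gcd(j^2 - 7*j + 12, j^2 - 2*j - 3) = j - 3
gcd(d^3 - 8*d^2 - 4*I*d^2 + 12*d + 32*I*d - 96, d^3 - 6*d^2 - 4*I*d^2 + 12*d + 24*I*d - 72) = d^2 - 4*I*d + 12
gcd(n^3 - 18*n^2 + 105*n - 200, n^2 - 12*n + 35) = n - 5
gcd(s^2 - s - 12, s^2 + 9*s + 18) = s + 3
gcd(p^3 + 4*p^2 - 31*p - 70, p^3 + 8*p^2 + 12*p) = p + 2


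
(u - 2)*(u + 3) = u^2 + u - 6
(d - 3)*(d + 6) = d^2 + 3*d - 18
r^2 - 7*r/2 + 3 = (r - 2)*(r - 3/2)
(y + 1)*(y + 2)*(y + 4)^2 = y^4 + 11*y^3 + 42*y^2 + 64*y + 32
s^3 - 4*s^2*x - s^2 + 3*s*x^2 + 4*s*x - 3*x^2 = (s - 1)*(s - 3*x)*(s - x)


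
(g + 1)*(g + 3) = g^2 + 4*g + 3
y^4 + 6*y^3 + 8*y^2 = y^2*(y + 2)*(y + 4)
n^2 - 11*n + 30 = (n - 6)*(n - 5)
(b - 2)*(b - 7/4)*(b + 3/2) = b^3 - 9*b^2/4 - 17*b/8 + 21/4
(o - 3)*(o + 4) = o^2 + o - 12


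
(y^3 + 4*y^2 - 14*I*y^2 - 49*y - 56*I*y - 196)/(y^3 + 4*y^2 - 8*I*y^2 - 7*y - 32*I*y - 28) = (y - 7*I)/(y - I)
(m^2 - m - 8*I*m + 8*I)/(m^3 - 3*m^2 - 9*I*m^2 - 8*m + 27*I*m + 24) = (m - 1)/(m^2 - m*(3 + I) + 3*I)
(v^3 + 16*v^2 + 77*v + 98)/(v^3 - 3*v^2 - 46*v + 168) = (v^2 + 9*v + 14)/(v^2 - 10*v + 24)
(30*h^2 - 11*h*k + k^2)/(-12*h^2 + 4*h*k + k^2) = (30*h^2 - 11*h*k + k^2)/(-12*h^2 + 4*h*k + k^2)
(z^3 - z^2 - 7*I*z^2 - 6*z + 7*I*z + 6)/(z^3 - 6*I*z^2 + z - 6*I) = (z - 1)/(z + I)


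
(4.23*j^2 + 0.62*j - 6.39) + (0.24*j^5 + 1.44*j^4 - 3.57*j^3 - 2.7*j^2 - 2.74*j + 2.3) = 0.24*j^5 + 1.44*j^4 - 3.57*j^3 + 1.53*j^2 - 2.12*j - 4.09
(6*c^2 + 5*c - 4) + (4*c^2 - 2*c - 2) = 10*c^2 + 3*c - 6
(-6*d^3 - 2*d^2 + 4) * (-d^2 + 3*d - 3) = 6*d^5 - 16*d^4 + 12*d^3 + 2*d^2 + 12*d - 12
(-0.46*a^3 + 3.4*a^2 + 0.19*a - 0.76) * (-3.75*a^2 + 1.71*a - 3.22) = 1.725*a^5 - 13.5366*a^4 + 6.5827*a^3 - 7.7731*a^2 - 1.9114*a + 2.4472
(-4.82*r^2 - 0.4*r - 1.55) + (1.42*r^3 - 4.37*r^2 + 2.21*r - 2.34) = 1.42*r^3 - 9.19*r^2 + 1.81*r - 3.89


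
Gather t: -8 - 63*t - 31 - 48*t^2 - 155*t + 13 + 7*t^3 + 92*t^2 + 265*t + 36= 7*t^3 + 44*t^2 + 47*t + 10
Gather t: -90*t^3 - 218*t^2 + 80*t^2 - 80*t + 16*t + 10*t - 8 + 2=-90*t^3 - 138*t^2 - 54*t - 6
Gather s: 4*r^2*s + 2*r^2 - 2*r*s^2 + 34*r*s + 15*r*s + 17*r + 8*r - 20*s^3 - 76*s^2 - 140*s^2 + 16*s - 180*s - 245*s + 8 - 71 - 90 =2*r^2 + 25*r - 20*s^3 + s^2*(-2*r - 216) + s*(4*r^2 + 49*r - 409) - 153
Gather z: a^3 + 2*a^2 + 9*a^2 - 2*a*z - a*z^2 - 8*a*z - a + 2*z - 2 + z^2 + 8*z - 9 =a^3 + 11*a^2 - a + z^2*(1 - a) + z*(10 - 10*a) - 11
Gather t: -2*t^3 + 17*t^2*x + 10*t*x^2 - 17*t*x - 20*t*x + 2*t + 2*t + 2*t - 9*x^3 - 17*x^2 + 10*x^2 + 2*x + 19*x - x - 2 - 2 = -2*t^3 + 17*t^2*x + t*(10*x^2 - 37*x + 6) - 9*x^3 - 7*x^2 + 20*x - 4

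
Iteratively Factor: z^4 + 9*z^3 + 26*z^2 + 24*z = (z + 2)*(z^3 + 7*z^2 + 12*z) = (z + 2)*(z + 3)*(z^2 + 4*z) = z*(z + 2)*(z + 3)*(z + 4)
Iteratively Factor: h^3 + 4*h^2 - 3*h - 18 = (h - 2)*(h^2 + 6*h + 9) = (h - 2)*(h + 3)*(h + 3)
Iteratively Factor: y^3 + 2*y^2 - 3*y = (y)*(y^2 + 2*y - 3) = y*(y + 3)*(y - 1)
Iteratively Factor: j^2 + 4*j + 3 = (j + 3)*(j + 1)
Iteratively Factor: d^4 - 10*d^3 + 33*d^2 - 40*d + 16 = (d - 1)*(d^3 - 9*d^2 + 24*d - 16) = (d - 4)*(d - 1)*(d^2 - 5*d + 4) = (d - 4)^2*(d - 1)*(d - 1)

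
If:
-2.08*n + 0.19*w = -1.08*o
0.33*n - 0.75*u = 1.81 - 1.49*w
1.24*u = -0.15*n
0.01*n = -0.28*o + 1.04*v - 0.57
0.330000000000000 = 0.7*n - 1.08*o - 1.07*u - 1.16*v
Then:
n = -0.35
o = -0.90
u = 0.04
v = 0.30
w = 1.31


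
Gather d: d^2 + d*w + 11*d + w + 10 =d^2 + d*(w + 11) + w + 10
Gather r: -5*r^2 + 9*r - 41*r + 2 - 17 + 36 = -5*r^2 - 32*r + 21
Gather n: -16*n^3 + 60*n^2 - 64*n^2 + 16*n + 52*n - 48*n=-16*n^3 - 4*n^2 + 20*n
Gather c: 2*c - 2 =2*c - 2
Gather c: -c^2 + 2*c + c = -c^2 + 3*c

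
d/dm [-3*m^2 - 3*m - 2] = -6*m - 3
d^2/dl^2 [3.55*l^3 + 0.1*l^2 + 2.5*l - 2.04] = 21.3*l + 0.2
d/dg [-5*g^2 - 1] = -10*g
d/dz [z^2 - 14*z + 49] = 2*z - 14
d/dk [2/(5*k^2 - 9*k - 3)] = 2*(9 - 10*k)/(-5*k^2 + 9*k + 3)^2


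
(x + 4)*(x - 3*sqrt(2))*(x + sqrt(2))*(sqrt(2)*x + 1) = sqrt(2)*x^4 - 3*x^3 + 4*sqrt(2)*x^3 - 12*x^2 - 8*sqrt(2)*x^2 - 32*sqrt(2)*x - 6*x - 24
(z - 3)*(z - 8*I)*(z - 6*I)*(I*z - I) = I*z^4 + 14*z^3 - 4*I*z^3 - 56*z^2 - 45*I*z^2 + 42*z + 192*I*z - 144*I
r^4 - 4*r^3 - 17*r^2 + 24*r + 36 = (r - 6)*(r - 2)*(r + 1)*(r + 3)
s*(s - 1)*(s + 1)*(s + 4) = s^4 + 4*s^3 - s^2 - 4*s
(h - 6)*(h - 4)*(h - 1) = h^3 - 11*h^2 + 34*h - 24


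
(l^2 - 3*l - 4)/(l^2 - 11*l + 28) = (l + 1)/(l - 7)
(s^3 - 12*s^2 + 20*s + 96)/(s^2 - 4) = (s^2 - 14*s + 48)/(s - 2)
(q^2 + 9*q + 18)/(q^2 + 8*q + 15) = (q + 6)/(q + 5)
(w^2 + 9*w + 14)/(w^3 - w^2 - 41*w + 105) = (w + 2)/(w^2 - 8*w + 15)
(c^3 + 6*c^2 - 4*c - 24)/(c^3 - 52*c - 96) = (c - 2)/(c - 8)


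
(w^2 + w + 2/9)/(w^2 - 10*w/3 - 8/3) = (w + 1/3)/(w - 4)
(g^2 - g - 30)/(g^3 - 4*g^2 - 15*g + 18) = (g + 5)/(g^2 + 2*g - 3)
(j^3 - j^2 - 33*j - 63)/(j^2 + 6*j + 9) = j - 7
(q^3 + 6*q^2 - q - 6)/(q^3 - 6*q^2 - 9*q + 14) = (q^2 + 7*q + 6)/(q^2 - 5*q - 14)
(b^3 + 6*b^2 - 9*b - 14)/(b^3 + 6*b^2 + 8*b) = (b^3 + 6*b^2 - 9*b - 14)/(b*(b^2 + 6*b + 8))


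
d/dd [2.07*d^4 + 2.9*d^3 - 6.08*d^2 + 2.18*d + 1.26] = 8.28*d^3 + 8.7*d^2 - 12.16*d + 2.18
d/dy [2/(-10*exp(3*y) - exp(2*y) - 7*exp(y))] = 2*(30*exp(2*y) + 2*exp(y) + 7)*exp(-y)/(10*exp(2*y) + exp(y) + 7)^2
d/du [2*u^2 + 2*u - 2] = 4*u + 2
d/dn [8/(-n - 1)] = 8/(n + 1)^2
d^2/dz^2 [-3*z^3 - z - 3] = -18*z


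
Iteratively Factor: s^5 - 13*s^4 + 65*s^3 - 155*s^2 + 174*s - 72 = (s - 3)*(s^4 - 10*s^3 + 35*s^2 - 50*s + 24) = (s - 3)*(s - 2)*(s^3 - 8*s^2 + 19*s - 12) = (s - 3)*(s - 2)*(s - 1)*(s^2 - 7*s + 12) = (s - 4)*(s - 3)*(s - 2)*(s - 1)*(s - 3)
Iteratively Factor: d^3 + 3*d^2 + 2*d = (d)*(d^2 + 3*d + 2) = d*(d + 1)*(d + 2)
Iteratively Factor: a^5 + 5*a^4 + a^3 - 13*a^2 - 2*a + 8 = (a + 2)*(a^4 + 3*a^3 - 5*a^2 - 3*a + 4) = (a + 2)*(a + 4)*(a^3 - a^2 - a + 1) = (a + 1)*(a + 2)*(a + 4)*(a^2 - 2*a + 1) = (a - 1)*(a + 1)*(a + 2)*(a + 4)*(a - 1)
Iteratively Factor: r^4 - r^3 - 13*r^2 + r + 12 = (r + 1)*(r^3 - 2*r^2 - 11*r + 12) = (r - 1)*(r + 1)*(r^2 - r - 12) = (r - 1)*(r + 1)*(r + 3)*(r - 4)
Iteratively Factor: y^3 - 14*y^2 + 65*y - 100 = (y - 5)*(y^2 - 9*y + 20) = (y - 5)*(y - 4)*(y - 5)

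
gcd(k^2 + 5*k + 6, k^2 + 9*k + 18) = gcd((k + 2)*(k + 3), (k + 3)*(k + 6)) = k + 3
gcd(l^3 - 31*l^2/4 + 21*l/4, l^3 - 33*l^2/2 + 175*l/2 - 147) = l - 7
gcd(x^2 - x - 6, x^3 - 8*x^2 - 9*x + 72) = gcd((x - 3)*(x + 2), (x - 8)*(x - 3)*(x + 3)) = x - 3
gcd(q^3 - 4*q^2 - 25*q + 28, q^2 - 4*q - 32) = q + 4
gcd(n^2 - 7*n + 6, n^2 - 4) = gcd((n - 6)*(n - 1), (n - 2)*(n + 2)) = 1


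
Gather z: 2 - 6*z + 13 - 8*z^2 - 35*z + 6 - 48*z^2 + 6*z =-56*z^2 - 35*z + 21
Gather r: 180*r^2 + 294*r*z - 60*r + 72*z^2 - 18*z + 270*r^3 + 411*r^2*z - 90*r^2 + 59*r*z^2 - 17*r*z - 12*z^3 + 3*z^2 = 270*r^3 + r^2*(411*z + 90) + r*(59*z^2 + 277*z - 60) - 12*z^3 + 75*z^2 - 18*z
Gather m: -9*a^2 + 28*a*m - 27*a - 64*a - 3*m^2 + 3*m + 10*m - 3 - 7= -9*a^2 - 91*a - 3*m^2 + m*(28*a + 13) - 10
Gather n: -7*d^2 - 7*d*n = -7*d^2 - 7*d*n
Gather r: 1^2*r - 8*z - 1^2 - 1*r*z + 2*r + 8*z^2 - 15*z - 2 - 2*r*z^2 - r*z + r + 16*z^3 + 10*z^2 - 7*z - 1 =r*(-2*z^2 - 2*z + 4) + 16*z^3 + 18*z^2 - 30*z - 4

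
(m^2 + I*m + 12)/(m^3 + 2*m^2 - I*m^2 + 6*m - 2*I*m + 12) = (m + 4*I)/(m^2 + 2*m*(1 + I) + 4*I)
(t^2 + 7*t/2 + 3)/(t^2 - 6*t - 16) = (t + 3/2)/(t - 8)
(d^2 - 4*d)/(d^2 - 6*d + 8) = d/(d - 2)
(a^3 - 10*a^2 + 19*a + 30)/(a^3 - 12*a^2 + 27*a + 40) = (a - 6)/(a - 8)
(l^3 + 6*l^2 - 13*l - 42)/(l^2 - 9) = (l^2 + 9*l + 14)/(l + 3)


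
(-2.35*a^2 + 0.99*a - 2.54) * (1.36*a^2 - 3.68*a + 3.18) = -3.196*a^4 + 9.9944*a^3 - 14.5706*a^2 + 12.4954*a - 8.0772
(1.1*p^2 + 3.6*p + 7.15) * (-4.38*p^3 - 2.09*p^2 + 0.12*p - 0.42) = -4.818*p^5 - 18.067*p^4 - 38.709*p^3 - 14.9735*p^2 - 0.654*p - 3.003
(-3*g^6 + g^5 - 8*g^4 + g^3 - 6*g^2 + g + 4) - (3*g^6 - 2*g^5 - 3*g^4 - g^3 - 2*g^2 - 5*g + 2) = -6*g^6 + 3*g^5 - 5*g^4 + 2*g^3 - 4*g^2 + 6*g + 2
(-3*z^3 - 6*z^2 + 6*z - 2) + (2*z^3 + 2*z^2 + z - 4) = -z^3 - 4*z^2 + 7*z - 6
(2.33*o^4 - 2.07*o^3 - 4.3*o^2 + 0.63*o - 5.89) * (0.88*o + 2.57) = 2.0504*o^5 + 4.1665*o^4 - 9.1039*o^3 - 10.4966*o^2 - 3.5641*o - 15.1373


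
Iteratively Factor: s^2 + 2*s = (s)*(s + 2)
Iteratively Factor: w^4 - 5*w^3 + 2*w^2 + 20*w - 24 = (w - 2)*(w^3 - 3*w^2 - 4*w + 12) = (w - 2)^2*(w^2 - w - 6) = (w - 2)^2*(w + 2)*(w - 3)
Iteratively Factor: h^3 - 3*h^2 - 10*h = (h)*(h^2 - 3*h - 10) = h*(h - 5)*(h + 2)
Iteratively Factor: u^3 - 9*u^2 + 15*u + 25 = (u - 5)*(u^2 - 4*u - 5) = (u - 5)*(u + 1)*(u - 5)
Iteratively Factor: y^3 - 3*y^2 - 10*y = (y)*(y^2 - 3*y - 10) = y*(y + 2)*(y - 5)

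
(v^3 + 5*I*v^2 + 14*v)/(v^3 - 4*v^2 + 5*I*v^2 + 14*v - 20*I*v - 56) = v/(v - 4)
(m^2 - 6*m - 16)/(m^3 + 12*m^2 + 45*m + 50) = (m - 8)/(m^2 + 10*m + 25)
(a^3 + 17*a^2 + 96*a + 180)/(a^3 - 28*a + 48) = (a^2 + 11*a + 30)/(a^2 - 6*a + 8)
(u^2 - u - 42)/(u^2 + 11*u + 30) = (u - 7)/(u + 5)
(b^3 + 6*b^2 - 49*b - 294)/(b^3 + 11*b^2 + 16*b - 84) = (b - 7)/(b - 2)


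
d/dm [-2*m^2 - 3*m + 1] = -4*m - 3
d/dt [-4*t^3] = -12*t^2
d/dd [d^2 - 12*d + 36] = 2*d - 12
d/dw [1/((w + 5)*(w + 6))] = (-2*w - 11)/(w^4 + 22*w^3 + 181*w^2 + 660*w + 900)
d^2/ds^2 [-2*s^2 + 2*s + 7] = -4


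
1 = 1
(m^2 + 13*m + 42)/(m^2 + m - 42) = (m + 6)/(m - 6)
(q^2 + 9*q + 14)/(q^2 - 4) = (q + 7)/(q - 2)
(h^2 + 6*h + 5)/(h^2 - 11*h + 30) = (h^2 + 6*h + 5)/(h^2 - 11*h + 30)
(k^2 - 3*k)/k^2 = (k - 3)/k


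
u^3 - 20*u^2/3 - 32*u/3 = u*(u - 8)*(u + 4/3)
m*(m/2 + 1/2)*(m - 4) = m^3/2 - 3*m^2/2 - 2*m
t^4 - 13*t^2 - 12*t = t*(t - 4)*(t + 1)*(t + 3)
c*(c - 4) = c^2 - 4*c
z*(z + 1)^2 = z^3 + 2*z^2 + z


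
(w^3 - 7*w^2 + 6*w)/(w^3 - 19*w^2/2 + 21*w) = 2*(w - 1)/(2*w - 7)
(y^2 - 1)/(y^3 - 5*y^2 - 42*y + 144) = (y^2 - 1)/(y^3 - 5*y^2 - 42*y + 144)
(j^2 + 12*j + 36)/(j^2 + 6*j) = (j + 6)/j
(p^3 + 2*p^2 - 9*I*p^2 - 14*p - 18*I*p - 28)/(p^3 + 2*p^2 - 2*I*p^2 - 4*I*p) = (p - 7*I)/p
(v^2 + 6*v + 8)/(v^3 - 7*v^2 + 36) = (v + 4)/(v^2 - 9*v + 18)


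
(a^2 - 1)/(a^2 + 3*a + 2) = (a - 1)/(a + 2)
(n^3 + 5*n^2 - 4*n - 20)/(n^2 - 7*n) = (n^3 + 5*n^2 - 4*n - 20)/(n*(n - 7))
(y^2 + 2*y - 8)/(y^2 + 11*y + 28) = (y - 2)/(y + 7)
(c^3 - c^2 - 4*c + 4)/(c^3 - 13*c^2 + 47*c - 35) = (c^2 - 4)/(c^2 - 12*c + 35)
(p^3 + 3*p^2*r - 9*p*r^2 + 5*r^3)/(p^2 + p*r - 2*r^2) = (p^2 + 4*p*r - 5*r^2)/(p + 2*r)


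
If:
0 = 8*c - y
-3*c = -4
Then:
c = 4/3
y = 32/3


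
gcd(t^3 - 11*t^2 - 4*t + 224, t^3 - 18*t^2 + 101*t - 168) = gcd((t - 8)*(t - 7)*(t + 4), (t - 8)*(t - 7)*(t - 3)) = t^2 - 15*t + 56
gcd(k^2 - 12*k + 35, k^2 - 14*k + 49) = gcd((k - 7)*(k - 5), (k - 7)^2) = k - 7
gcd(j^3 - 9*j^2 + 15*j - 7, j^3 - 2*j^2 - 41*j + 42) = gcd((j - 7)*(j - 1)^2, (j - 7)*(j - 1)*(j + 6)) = j^2 - 8*j + 7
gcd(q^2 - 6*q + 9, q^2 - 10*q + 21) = q - 3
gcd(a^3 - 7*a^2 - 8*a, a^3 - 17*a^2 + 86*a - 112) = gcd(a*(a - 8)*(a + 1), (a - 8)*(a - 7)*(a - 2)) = a - 8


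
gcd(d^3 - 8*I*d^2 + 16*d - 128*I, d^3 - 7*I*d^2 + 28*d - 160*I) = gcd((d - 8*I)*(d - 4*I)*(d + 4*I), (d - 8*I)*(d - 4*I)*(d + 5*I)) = d^2 - 12*I*d - 32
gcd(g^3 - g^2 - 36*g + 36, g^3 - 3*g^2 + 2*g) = g - 1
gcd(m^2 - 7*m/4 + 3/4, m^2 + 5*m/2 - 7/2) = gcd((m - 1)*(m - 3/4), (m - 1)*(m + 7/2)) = m - 1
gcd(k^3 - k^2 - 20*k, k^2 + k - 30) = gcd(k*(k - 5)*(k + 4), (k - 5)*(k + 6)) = k - 5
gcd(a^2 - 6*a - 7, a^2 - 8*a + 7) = a - 7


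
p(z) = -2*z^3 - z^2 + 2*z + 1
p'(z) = -6*z^2 - 2*z + 2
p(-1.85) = 6.54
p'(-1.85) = -14.84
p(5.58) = -366.46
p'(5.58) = -195.98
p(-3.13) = 46.27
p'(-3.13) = -50.52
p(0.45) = 1.52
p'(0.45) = -0.12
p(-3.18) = 48.84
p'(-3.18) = -52.31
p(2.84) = -47.20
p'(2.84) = -52.07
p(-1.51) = 2.59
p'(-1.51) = -8.66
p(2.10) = -17.73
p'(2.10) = -28.66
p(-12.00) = 3289.00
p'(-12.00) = -838.00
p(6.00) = -455.00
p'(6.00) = -226.00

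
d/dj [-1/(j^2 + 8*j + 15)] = 2*(j + 4)/(j^2 + 8*j + 15)^2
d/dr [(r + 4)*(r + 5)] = 2*r + 9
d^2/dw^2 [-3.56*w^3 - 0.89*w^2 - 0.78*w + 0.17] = -21.36*w - 1.78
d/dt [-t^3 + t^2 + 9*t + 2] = -3*t^2 + 2*t + 9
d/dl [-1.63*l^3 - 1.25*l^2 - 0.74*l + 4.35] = -4.89*l^2 - 2.5*l - 0.74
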